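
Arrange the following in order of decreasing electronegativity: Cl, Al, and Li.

Li is in period 2, group 1; Al is in period 3, group 13; Cl is in period 3, group 17.
Atoms toward the upper right of the periodic table pull bonding electrons most strongly.
Neither a single period nor a single group — weigh both effects.
Al > Li: period and group pull opposite ways; the across-period shift dominates (1.61 vs 0.98).
Cl > Al: Cl lies to the right of Al in period 3, so the across-period effect alone puts Cl higher.
For reference (Pauling): Li 0.98, Al 1.61, Cl 3.16.
So from highest to lowest: Cl > Al > Li.

Cl > Al > Li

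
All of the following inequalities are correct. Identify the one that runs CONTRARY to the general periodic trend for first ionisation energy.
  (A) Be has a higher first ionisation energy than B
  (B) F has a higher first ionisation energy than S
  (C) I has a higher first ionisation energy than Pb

(A)

The general trend: first ionisation energy increases across a period and decreases down a group.
(A) Be (period 2, group 2) vs B (period 2, group 13): the stated order contradicts the simple trend.
(B) F (period 2, group 17) vs S (period 3, group 16): the stated order agrees with the simple trend.
(C) I (period 5, group 17) vs Pb (period 6, group 14): the stated order agrees with the simple trend.
The exception is (A): removing B's lone 2p electron is easier than breaking Be's filled 2s².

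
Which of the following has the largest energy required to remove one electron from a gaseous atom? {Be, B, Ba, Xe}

Xe

Be is in period 2, group 2; B is in period 2, group 13; Xe is in period 5, group 18; Ba is in period 6, group 2.
First ionization energy rises across a period (greater Z_eff holds electrons more tightly) and falls down a group (valence electrons are farther from the nucleus).
Here both period and group differ, so the two effects have to be weighed against each other.
B > Ba: both effects reinforce here, so B is clearly the higher of the two.
Be > B: this pair runs against the simple trend — see the exception note.
Xe > Be: the two effects oppose for this pair; the across-period effect wins (1170 vs 900 kJ/mol).
Note the exception: Be has a higher first ionization energy than B, contrary to the simple trend — removing B's lone 2p electron is easier than breaking Be's filled 2s².
Tabulated first ionization energy (kJ/mol): Be 900, B 801, Xe 1170, Ba 503.
The largest energy required to remove one electron from a gaseous atom among these belongs to Xe.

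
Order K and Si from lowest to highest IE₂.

Si, K

The second ionization energy removes an electron from the +1 ion. For each element: K⁺ is the bare [Ar] core; Si⁺ still has 3 valence electrons.
Core electrons are held far more tightly than valence electrons, so K tops the IE_2 order.
Tabulated IE_2 (kJ/mol): K 3052, Si 1577.
Putting it together, IE_2: Si < K.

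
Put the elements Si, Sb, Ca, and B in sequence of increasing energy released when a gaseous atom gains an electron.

Ca, B, Sb, Si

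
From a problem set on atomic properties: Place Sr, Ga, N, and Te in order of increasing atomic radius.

Radius decreases left→right (rising Z_eff, same n) and increases top→bottom (higher n).
These span different periods and groups, so the two trends combine.
Ga > N: both effects reinforce here, so Ga is clearly the larger of the two.
Te > Ga: period and group pull opposite ways; the down-group shift dominates (136 vs 124 pm).
Sr > Te: Sr lies to the left of Te in period 5, so the across-period effect alone puts Sr larger.
For reference (pm): N 71, Ga 124, Sr 185, Te 136.
So from smallest to largest: N < Ga < Te < Sr.

N, Ga, Te, Sr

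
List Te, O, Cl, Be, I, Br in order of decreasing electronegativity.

O, Cl, Br, I, Te, Be

Smaller atoms with higher effective nuclear charge are more electronegative.
These span different periods and groups, so the two trends combine.
Te > Be: period and group pull opposite ways; the across-period shift dominates (2.10 vs 1.57).
I > Te: both are in period 5; the period trend gives I the larger value.
Br > I: Br sits above I in group 17, so the down-group effect alone puts Br higher.
Cl > Br: they share group 17; the group trend gives Cl the larger value.
O > Cl: period and group pull opposite ways; the down-group shift dominates (3.44 vs 3.16).
For reference (Pauling): Be 1.57, O 3.44, Cl 3.16, Br 2.96, Te 2.10, I 2.66.
So from highest to lowest: O > Cl > Br > I > Te > Be.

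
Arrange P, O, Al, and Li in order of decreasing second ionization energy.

Consider each +1 ion: P⁺ still has 4 valence electrons; O⁺ still has 5 valence electrons; Al⁺ still has 2 valence electrons; Li⁺ is the bare [He] core.
Breaking into a closed-shell core is much more expensive than removing a leftover valence electron — Li has the largest IE_2 here.
Valence configurations: P⁺ [Ne]3s²3p², O⁺ [He]2s²2p³, Al⁺ [Ne]3s².
Tabulated IE_2 (kJ/mol): P 1907, O 3388, Al 1817, Li 7298.
Hence IE_2: Al < P < O < Li.

Li > O > P > Al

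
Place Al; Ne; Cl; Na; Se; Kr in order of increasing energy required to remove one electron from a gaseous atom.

Na < Al < Se < Cl < Kr < Ne

Ne is in period 2, group 18; Na is in period 3, group 1; Al is in period 3, group 13; Cl is in period 3, group 17; Se is in period 4, group 16; Kr is in period 4, group 18.
First ionization energy rises across a period (greater Z_eff holds electrons more tightly) and falls down a group (valence electrons are farther from the nucleus).
Neither a single period nor a single group — weigh both effects.
Al > Na: Al lies to the right of Na in period 3, so the across-period effect alone puts Al higher.
Se > Al: period and group pull opposite ways; the across-period shift dominates (941 vs 578 kJ/mol).
Cl > Se: both effects reinforce here, so Cl is clearly the higher of the two.
Kr > Cl: the two effects oppose for this pair; the across-period effect wins (1351 vs 1251 kJ/mol).
Ne > Kr: they share group 18; the group trend gives Ne the larger value.
Approximate values (kJ/mol): Ne 2081, Na 496, Al 578, Cl 1251, Se 941, Kr 1351.
So from lowest to highest: Na < Al < Se < Cl < Kr < Ne.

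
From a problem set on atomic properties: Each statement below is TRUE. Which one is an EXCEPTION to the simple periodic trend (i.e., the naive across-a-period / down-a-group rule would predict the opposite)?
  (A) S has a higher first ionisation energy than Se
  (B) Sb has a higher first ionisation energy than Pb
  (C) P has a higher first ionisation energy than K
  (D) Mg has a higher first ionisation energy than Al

The general trend: first ionisation energy increases across a period and decreases down a group.
(A) S (period 3, group 16) vs Se (period 4, group 16): the stated order agrees with the simple trend.
(B) Sb (period 5, group 15) vs Pb (period 6, group 14): the stated order agrees with the simple trend.
(C) P (period 3, group 15) vs K (period 4, group 1): the stated order agrees with the simple trend.
(D) Mg (period 3, group 2) vs Al (period 3, group 13): the stated order contradicts the simple trend.
The exception is (D): Al's single 3p electron is easier to remove than one from Mg's filled 3s².

(D)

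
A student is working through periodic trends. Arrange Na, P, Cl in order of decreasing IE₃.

IE_3 is the cost of taking one more electron from the +2 cation: Na²⁺ is already 1 electron into the core; P²⁺ still has 3 valence electrons; Cl²⁺ still has 5 valence electrons.
Core electrons are held far more tightly than valence electrons, so Na tops the IE_3 order.
Valence configurations: P²⁺ [Ne]3s²3p¹, Cl²⁺ [Ne]3s²3p³.
The numbers (kJ/mol): Na 6910, P 2914, Cl 3822.
Hence IE_3: P < Cl < Na.

Na > Cl > P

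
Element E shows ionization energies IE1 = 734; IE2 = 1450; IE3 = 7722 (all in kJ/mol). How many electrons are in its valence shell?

Look for the largest jump between consecutive ionization energies: IE3/IE2 ≈ 5.3, far larger than any earlier ratio.
That jump marks the point where a core electron is being removed. So the atom has 2 valence electrons.

2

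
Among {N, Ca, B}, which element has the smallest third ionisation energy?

B

Consider each +2 ion: N²⁺ still has 3 valence electrons; Ca²⁺ is the bare [Ar] core; B²⁺ still has 1 valence electron.
Pulling an electron out of a noble-gas core costs far more than removing a remaining valence electron, so Ca sits at the high end of IE_3.
Valence configurations: N²⁺ [He]2s²2p¹, B²⁺ [He]2s¹.
The numbers (kJ/mol): N 4578, Ca 4912, B 3660.
Overall IE_3 order: B < N < Ca.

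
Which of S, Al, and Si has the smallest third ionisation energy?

Consider each +2 ion: S²⁺ still has 4 valence electrons; Al²⁺ still has 1 valence electron; Si²⁺ still has 2 valence electrons.
All are still removing valence electrons, so compare the +2 ions as you would atoms: IE_3 generally rises across a period (higher Z_eff) and falls down a group (larger shell), subject to the usual subshell exceptions.
Valence configurations: S²⁺ [Ne]3s²3p², Al²⁺ [Ne]3s¹, Si²⁺ [Ne]3s².
The numbers (kJ/mol): S 3357, Al 2745, Si 3232.
Putting it together, IE_3: Al < Si < S.

Al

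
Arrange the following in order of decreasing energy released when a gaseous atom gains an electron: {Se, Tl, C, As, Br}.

C is in period 2, group 14; As is in period 4, group 15; Se is in period 4, group 16; Br is in period 4, group 17; Tl is in period 6, group 13.
EA tends to increase across a period and decrease down a group, though the pattern is less regular than for IE or radius.
Neither a single period nor a single group — weigh both effects.
As > Tl: relative to Tl, both the across-period and down-group shifts push As's electron affinity up.
C > As: the two effects oppose for this pair; the down-group effect wins (122 vs 78 kJ/mol).
Se > C: the two effects oppose for this pair; the across-period effect wins (195 vs 122 kJ/mol).
Br > Se: Br lies to the right of Se in period 4, so the across-period effect alone puts Br higher.
Tabulated electron affinity (kJ/mol): C 122, As 78, Se 195, Br 325, Tl 19.
So from highest to lowest: Br > Se > C > As > Tl.

Br, Se, C, As, Tl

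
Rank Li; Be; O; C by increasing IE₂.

Consider each +1 ion: Li⁺ is the bare [He] core; Be⁺ still has 1 valence electron; O⁺ still has 5 valence electrons; C⁺ still has 3 valence electrons.
Core electrons are held far more tightly than valence electrons, so Li tops the IE_2 order.
Valence configurations: Be⁺ [He]2s¹, O⁺ [He]2s²2p³, C⁺ [He]2s²2p¹.
The numbers (kJ/mol): Li 7298, Be 1757, O 3388, C 2353.
Putting it together, IE_2: Be < C < O < Li.

Be < C < O < Li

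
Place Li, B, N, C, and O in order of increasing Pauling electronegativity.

Li is in period 2, group 1; B is in period 2, group 13; C is in period 2, group 14; N is in period 2, group 15; O is in period 2, group 16.
Smaller atoms with higher effective nuclear charge are more electronegative.
All lie in period 2, so electronegativity increases left to right.
So from lowest to highest: Li < B < C < N < O.

Li < B < C < N < O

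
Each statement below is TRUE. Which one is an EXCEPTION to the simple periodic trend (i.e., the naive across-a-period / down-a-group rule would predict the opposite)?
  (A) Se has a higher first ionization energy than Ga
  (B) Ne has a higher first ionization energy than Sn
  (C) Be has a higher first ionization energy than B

The general trend: first ionization energy increases across a period and decreases down a group.
(A) Se (period 4, group 16) vs Ga (period 4, group 13): the stated order agrees with the simple trend.
(B) Ne (period 2, group 18) vs Sn (period 5, group 14): the stated order agrees with the simple trend.
(C) Be (period 2, group 2) vs B (period 2, group 13): the stated order contradicts the simple trend.
The exception is (C): removing B's lone 2p electron is easier than breaking Be's filled 2s².

(C)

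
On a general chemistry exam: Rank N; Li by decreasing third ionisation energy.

The third ionization energy removes an electron from the +2 ion. For each element: N²⁺ still has 3 valence electrons; Li²⁺ is already 1 electron into the core.
Core electrons are held far more tightly than valence electrons, so Li tops the IE_3 order.
Tabulated IE_3 (kJ/mol): N 4578, Li 11815.
Hence IE_3: N < Li.

Li, N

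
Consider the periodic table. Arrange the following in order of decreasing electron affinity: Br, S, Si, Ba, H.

H is in period 1, group 1; Si is in period 3, group 14; S is in period 3, group 16; Br is in period 4, group 17; Ba is in period 6, group 2.
Adding an electron releases more energy for atoms nearer the top right (short of the noble gases).
Here both period and group differ, so the two effects have to be weighed against each other.
H > Ba: the two effects oppose for this pair; the down-group effect wins (73 vs 14 kJ/mol).
Si > H: period and group pull opposite ways; the across-period shift dominates (134 vs 73 kJ/mol).
S > Si: both are in period 3; the period trend gives S the larger value.
Br > S: the two effects oppose for this pair; the across-period effect wins (325 vs 200 kJ/mol).
For reference (kJ/mol): H 73, Si 134, S 200, Br 325, Ba 14.
So from highest to lowest: Br > S > Si > H > Ba.

Br > S > Si > H > Ba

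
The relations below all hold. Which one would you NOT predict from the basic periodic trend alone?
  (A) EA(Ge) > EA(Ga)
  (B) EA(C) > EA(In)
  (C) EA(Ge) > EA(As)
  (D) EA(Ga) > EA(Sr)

The general trend: electron affinity increases across a period and decreases down a group.
(A) Ge (period 4, group 14) vs Ga (period 4, group 13): the stated order agrees with the simple trend.
(B) C (period 2, group 14) vs In (period 5, group 13): the stated order agrees with the simple trend.
(C) Ge (period 4, group 14) vs As (period 4, group 15): the stated order contradicts the simple trend.
(D) Ga (period 4, group 13) vs Sr (period 5, group 2): the stated order agrees with the simple trend.
The exception is (C): adding an electron to As's half-filled 4p³ is unfavourable, so Ge (4p²) has the more exothermic EA.

(C)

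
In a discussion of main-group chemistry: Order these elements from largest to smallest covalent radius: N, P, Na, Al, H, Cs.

Cs > Na > Al > P > N > H

H is in period 1, group 1; N is in period 2, group 15; Na is in period 3, group 1; Al is in period 3, group 13; P is in period 3, group 15; Cs is in period 6, group 1.
Radius decreases left→right (rising Z_eff, same n) and increases top→bottom (higher n).
These span different periods and groups, so the two trends combine.
N > H: period and group pull opposite ways; the down-group shift dominates (71 vs 32 pm).
P > N: they share group 15; the group trend gives P the larger value.
Al > P: both are in period 3; the period trend gives Al the larger value.
Na > Al: Na lies to the left of Al in period 3, so the across-period effect alone puts Na larger.
Cs > Na: Cs sits below Na in group 1, so the down-group effect alone puts Cs larger.
Approximate values (pm): H 32, N 71, Na 155, Al 126, P 111, Cs 232.
So from largest to smallest: Cs > Na > Al > P > N > H.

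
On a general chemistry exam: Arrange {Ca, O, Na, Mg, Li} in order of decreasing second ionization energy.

After 1 electron has been removed, what remains? Ca⁺ still has 1 valence electron; O⁺ still has 5 valence electrons; Na⁺ is the bare [Ne] core; Mg⁺ still has 1 valence electron; Li⁺ is the bare [He] core.
Breaking into a closed-shell core is much more expensive than removing a leftover valence electron — Na and Li have the largest IE_2 here.
Valence configurations: Ca⁺ [Ar]4s¹, O⁺ [He]2s²2p³, Mg⁺ [Ne]3s¹.
The numbers (kJ/mol): Ca 1145, O 3388, Na 4562, Mg 1451, Li 7298.
Hence IE_2: Ca < Mg < O < Na < Li.

Li > Na > O > Mg > Ca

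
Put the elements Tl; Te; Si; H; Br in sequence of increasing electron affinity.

Tl < H < Si < Te < Br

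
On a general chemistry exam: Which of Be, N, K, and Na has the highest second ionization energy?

Na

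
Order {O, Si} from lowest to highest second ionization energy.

The second ionization energy removes an electron from the +1 ion. For each element: O⁺ still has 5 valence electrons; Si⁺ still has 3 valence electrons.
All are still removing valence electrons, so compare the +1 ions as you would atoms: IE_2 generally rises across a period (higher Z_eff) and falls down a group (larger shell), subject to the usual subshell exceptions.
Valence configurations: O⁺ [He]2s²2p³, Si⁺ [Ne]3s²3p¹.
The numbers (kJ/mol): O 3388, Si 1577.
Hence IE_2: Si < O.

Si, O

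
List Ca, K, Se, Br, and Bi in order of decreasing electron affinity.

Br > Se > Bi > K > Ca

K is in period 4, group 1; Ca is in period 4, group 2; Se is in period 4, group 16; Br is in period 4, group 17; Bi is in period 6, group 15.
Electron affinity generally becomes more exothermic across a period toward the halogens and less exothermic down a group.
Here both period and group differ, so the two effects have to be weighed against each other.
K > Ca: this pair runs against the simple trend — see the exception note.
Bi > K: period and group pull opposite ways; the across-period shift dominates (91 vs 48 kJ/mol).
Se > Bi: both effects reinforce here, so Se is clearly the higher of the two.
Br > Se: both are in period 4; the period trend gives Br the larger value.
Note the exception: K has a higher electron affinity than Ca, contrary to the simple trend — adding an electron to Ca (ns²) has to open a new, higher-energy np subshell, which is unfavourable.
For reference (kJ/mol): K 48, Ca 2, Se 195, Br 325, Bi 91.
So from highest to lowest: Br > Se > Bi > K > Ca.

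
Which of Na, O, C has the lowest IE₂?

Consider each +1 ion: Na⁺ is the bare [Ne] core; O⁺ still has 5 valence electrons; C⁺ still has 3 valence electrons.
Pulling an electron out of a noble-gas core costs far more than removing a remaining valence electron, so Na sits at the high end of IE_2.
Valence configurations: O⁺ [He]2s²2p³, C⁺ [He]2s²2p¹.
Approximate IE_2 values (kJ/mol): Na 4562, O 3388, C 2353.
Overall IE_2 order: C < O < Na.

C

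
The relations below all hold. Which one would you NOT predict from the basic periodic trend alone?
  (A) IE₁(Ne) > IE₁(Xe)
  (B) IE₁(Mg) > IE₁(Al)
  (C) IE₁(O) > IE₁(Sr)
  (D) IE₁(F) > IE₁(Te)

(B)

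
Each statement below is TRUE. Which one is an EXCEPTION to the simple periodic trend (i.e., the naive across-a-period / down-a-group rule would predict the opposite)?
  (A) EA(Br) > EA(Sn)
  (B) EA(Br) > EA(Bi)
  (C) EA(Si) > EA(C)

(C)

The general trend: electron affinity increases across a period and decreases down a group.
(A) Br (period 4, group 17) vs Sn (period 5, group 14): the stated order agrees with the simple trend.
(B) Br (period 4, group 17) vs Bi (period 6, group 15): the stated order agrees with the simple trend.
(C) Si (period 3, group 14) vs C (period 2, group 14): the stated order contradicts the simple trend.
The exception is (C): Si's larger, more diffuse 3p orbitals accept an added electron slightly more readily than C's compact 2p.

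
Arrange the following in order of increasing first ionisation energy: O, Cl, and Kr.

O is in period 2, group 16; Cl is in period 3, group 17; Kr is in period 4, group 18.
First ionization energy rises across a period (greater Z_eff holds electrons more tightly) and falls down a group (valence electrons are farther from the nucleus).
These sit on a diagonal, where the across-period and down-group effects partly cancel.
O > Cl: the two effects oppose for this pair; the down-group effect wins (1314 vs 1251 kJ/mol).
Kr > O: period and group pull opposite ways; the across-period shift dominates (1351 vs 1314 kJ/mol).
For reference (kJ/mol): O 1314, Cl 1251, Kr 1351.
So from lowest to highest: Cl < O < Kr.

Cl < O < Kr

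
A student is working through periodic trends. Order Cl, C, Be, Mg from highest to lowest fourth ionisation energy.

Be, Mg, C, Cl

After 3 electrons have been removed, what remains? Cl³⁺ still has 4 valence electrons; C³⁺ still has 1 valence electron; Be³⁺ is already 1 electron into the core; Mg³⁺ is already 1 electron into the core.
Pulling an electron out of a noble-gas core costs far more than removing a remaining valence electron, so Mg and Be sit at the high end of IE_4.
Valence configurations: Cl³⁺ [Ne]3s²3p², C³⁺ [He]2s¹.
The numbers (kJ/mol): Cl 5159, C 6223, Be 21007, Mg 10543.
Overall IE_4 order: Cl < C < Mg < Be.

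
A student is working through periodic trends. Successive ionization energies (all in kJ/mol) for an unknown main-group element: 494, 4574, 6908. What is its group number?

Group 1

Look for the largest jump between consecutive ionization energies: IE2/IE1 ≈ 9.3, far larger than any earlier ratio.
That jump marks the point where a core electron is being removed. So the atom has 1 valence electron.
A main-group element with 1 valence electron is in group 1.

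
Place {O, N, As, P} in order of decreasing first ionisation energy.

First ionization energy rises across a period (greater Z_eff holds electrons more tightly) and falls down a group (valence electrons are farther from the nucleus).
Here both period and group differ, so the two effects have to be weighed against each other.
P > As: P sits above As in group 15, so the down-group effect alone puts P higher.
O > P: both effects reinforce here, so O is clearly the higher of the two.
N > O: this pair runs against the simple trend — see the exception note.
Note the exception: N has a higher first ionization energy than O, contrary to the simple trend — pairing an electron in O's 2p⁴ costs repulsion energy, so O ionizes more easily than half-filled N (2p³).
Tabulated first ionization energy (kJ/mol): N 1402, O 1314, P 1012, As 947.
So from highest to lowest: N > O > P > As.

N > O > P > As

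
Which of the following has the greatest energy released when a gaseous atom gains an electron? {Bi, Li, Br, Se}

Li is in period 2, group 1; Se is in period 4, group 16; Br is in period 4, group 17; Bi is in period 6, group 15.
Electron affinity generally becomes more exothermic across a period toward the halogens and less exothermic down a group.
These span different periods and groups, so the two trends combine.
Bi > Li: the two effects oppose for this pair; the across-period effect wins (91 vs 60 kJ/mol).
Se > Bi: relative to Bi, both the across-period and down-group shifts push Se's electron affinity up.
Br > Se: both are in period 4; the period trend gives Br the larger value.
For reference (kJ/mol): Li 60, Se 195, Br 325, Bi 91.
The greatest energy released when a gaseous atom gains an electron among these belongs to Br.

Br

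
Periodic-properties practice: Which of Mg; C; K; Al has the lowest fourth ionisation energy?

IE_4 is the cost of taking one more electron from the +3 cation: Mg³⁺ is already 1 electron into the core; C³⁺ still has 1 valence electron; K³⁺ is already 2 electrons into the core; Al³⁺ is the bare [Ne] core.
Usually core removal costs more than valence removal, but here the competition is close: a tightly held n=2 valence electron can cost more to remove than an n=3 core electron, so the actual values have to decide it.
Tabulated IE_4 (kJ/mol): Mg 10543, C 6223, K 5877, Al 11577.
Overall IE_4 order: K < C < Mg < Al.

K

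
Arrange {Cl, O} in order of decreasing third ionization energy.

IE_3 is the cost of taking one more electron from the +2 cation: Cl²⁺ still has 5 valence electrons; O²⁺ still has 4 valence electrons.
All are still removing valence electrons, so compare the +2 ions as you would atoms: IE_3 generally rises across a period (higher Z_eff) and falls down a group (larger shell), subject to the usual subshell exceptions.
Valence configurations: Cl²⁺ [Ne]3s²3p³, O²⁺ [He]2s²2p².
Tabulated IE_3 (kJ/mol): Cl 3822, O 5300.
Hence IE_3: Cl < O.

O, Cl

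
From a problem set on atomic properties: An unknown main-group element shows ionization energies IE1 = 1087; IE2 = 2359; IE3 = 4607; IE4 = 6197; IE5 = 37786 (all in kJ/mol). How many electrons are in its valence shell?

Look for the largest jump between consecutive ionization energies: IE5/IE4 ≈ 6.1, far larger than any earlier ratio.
That jump marks the point where a core electron is being removed. So the atom has 4 valence electrons.

4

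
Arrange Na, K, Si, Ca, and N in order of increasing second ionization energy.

After 1 electron has been removed, what remains? Na⁺ is the bare [Ne] core; K⁺ is the bare [Ar] core; Si⁺ still has 3 valence electrons; Ca⁺ still has 1 valence electron; N⁺ still has 4 valence electrons.
Core electrons are held far more tightly than valence electrons, so K and Na top the IE_2 order.
Valence configurations: Si⁺ [Ne]3s²3p¹, Ca⁺ [Ar]4s¹, N⁺ [He]2s²2p².
The numbers (kJ/mol): Na 4562, K 3052, Si 1577, Ca 1145, N 2856.
Putting it together, IE_2: Ca < Si < N < K < Na.

Ca, Si, N, K, Na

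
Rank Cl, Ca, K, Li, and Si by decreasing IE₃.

Li > Ca > K > Cl > Si

The third ionization energy removes an electron from the +2 ion. For each element: Cl²⁺ still has 5 valence electrons; Ca²⁺ is the bare [Ar] core; K²⁺ is already 1 electron into the core; Li²⁺ is already 1 electron into the core; Si²⁺ still has 2 valence electrons.
Core electrons are held far more tightly than valence electrons, so K, Ca and Li top the IE_3 order.
Valence configurations: Cl²⁺ [Ne]3s²3p³, Si²⁺ [Ne]3s².
The numbers (kJ/mol): Cl 3822, Ca 4912, K 4420, Li 11815, Si 3232.
Hence IE_3: Si < Cl < K < Ca < Li.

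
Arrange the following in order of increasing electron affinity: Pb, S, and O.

Pb < O < S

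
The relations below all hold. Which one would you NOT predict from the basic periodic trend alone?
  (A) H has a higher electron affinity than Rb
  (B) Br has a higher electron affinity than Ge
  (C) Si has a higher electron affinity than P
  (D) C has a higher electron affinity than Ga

The general trend: electron affinity increases across a period and decreases down a group.
(A) H (period 1, group 1) vs Rb (period 5, group 1): the stated order agrees with the simple trend.
(B) Br (period 4, group 17) vs Ge (period 4, group 14): the stated order agrees with the simple trend.
(C) Si (period 3, group 14) vs P (period 3, group 15): the stated order contradicts the simple trend.
(D) C (period 2, group 14) vs Ga (period 4, group 13): the stated order agrees with the simple trend.
The exception is (C): adding an electron to P's half-filled 3p³ is unfavourable, so Si (3p²) has the more exothermic EA.

(C)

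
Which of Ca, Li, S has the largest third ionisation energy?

IE_3 is the cost of taking one more electron from the +2 cation: Ca²⁺ is the bare [Ar] core; Li²⁺ is already 1 electron into the core; S²⁺ still has 4 valence electrons.
Core electrons are held far more tightly than valence electrons, so Ca and Li top the IE_3 order.
The numbers (kJ/mol): Ca 4912, Li 11815, S 3357.
Overall IE_3 order: S < Ca < Li.

Li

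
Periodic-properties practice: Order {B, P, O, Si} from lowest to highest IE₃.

P < Si < B < O

After 2 electrons have been removed, what remains? B²⁺ still has 1 valence electron; P²⁺ still has 3 valence electrons; O²⁺ still has 4 valence electrons; Si²⁺ still has 2 valence electrons.
All are still removing valence electrons, so compare the +2 ions as you would atoms: IE_3 generally rises across a period (higher Z_eff) and falls down a group (larger shell), subject to the usual subshell exceptions.
Valence configurations: B²⁺ [He]2s¹, P²⁺ [Ne]3s²3p¹, O²⁺ [He]2s²2p², Si²⁺ [Ne]3s².
P²⁺ loses a lone 3p electron whereas Si²⁺ must break into a filled 3s² pair, so IE_3(Si) > IE_3(P) even though P has the higher nuclear charge.
The numbers (kJ/mol): B 3660, P 2914, O 5300, Si 3232.
Overall IE_3 order: P < Si < B < O.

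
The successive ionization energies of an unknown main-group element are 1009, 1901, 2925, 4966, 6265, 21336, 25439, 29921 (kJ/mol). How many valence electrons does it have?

Look for the largest jump between consecutive ionization energies: IE6/IE5 ≈ 3.4, far larger than any earlier ratio.
That jump marks the point where a core electron is being removed. So the atom has 5 valence electrons.

5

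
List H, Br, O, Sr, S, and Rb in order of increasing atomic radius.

H is in period 1, group 1; O is in period 2, group 16; S is in period 3, group 16; Br is in period 4, group 17; Rb is in period 5, group 1; Sr is in period 5, group 2.
Radius decreases left→right (rising Z_eff, same n) and increases top→bottom (higher n).
Neither a single period nor a single group — weigh both effects.
O > H: the two effects oppose for this pair; the down-group effect wins (63 vs 32 pm).
S > O: they share group 16; the group trend gives S the larger value.
Br > S: period and group pull opposite ways; the down-group shift dominates (114 vs 103 pm).
Sr > Br: both effects reinforce here, so Sr is clearly the larger of the two.
Rb > Sr: Rb lies to the left of Sr in period 5, so the across-period effect alone puts Rb larger.
Approximate values (pm): H 32, O 63, S 103, Br 114, Rb 210, Sr 185.
So from smallest to largest: H < O < S < Br < Sr < Rb.

H < O < S < Br < Sr < Rb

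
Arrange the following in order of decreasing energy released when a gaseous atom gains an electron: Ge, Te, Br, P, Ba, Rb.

P is in period 3, group 15; Ge is in period 4, group 14; Br is in period 4, group 17; Rb is in period 5, group 1; Te is in period 5, group 16; Ba is in period 6, group 2.
EA tends to increase across a period and decrease down a group, though the pattern is less regular than for IE or radius.
Here both period and group differ, so the two effects have to be weighed against each other.
Rb > Ba: period and group pull opposite ways; the down-group shift dominates (47 vs 14 kJ/mol).
P > Rb: relative to Rb, both the across-period and down-group shifts push P's electron affinity up.
Ge > P: this pair runs against the simple trend — see the exception note.
Te > Ge: the two effects oppose for this pair; the across-period effect wins (190 vs 119 kJ/mol).
Br > Te: relative to Te, both the across-period and down-group shifts push Br's electron affinity up.
Note the exception: Ge has a higher electron affinity than P, contrary to the simple trend — adding an electron to P's half-filled np³ subshell costs electron-pairing energy.
For reference (kJ/mol): P 72, Ge 119, Br 325, Rb 47, Te 190, Ba 14.
So from highest to lowest: Br > Te > Ge > P > Rb > Ba.

Br > Te > Ge > P > Rb > Ba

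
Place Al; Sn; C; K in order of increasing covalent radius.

C is in period 2, group 14; Al is in period 3, group 13; K is in period 4, group 1; Sn is in period 5, group 14.
Across a period the added protons contract the valence shell; down a group each new principal shell makes the atom larger.
Here both period and group differ, so the two effects have to be weighed against each other.
Al > C: both effects reinforce here, so Al is clearly the larger of the two.
Sn > Al: the two effects oppose for this pair; the down-group effect wins (140 vs 126 pm).
K > Sn: the two effects oppose for this pair; the across-period effect wins (196 vs 140 pm).
Approximate values (pm): C 75, Al 126, K 196, Sn 140.
So from smallest to largest: C < Al < Sn < K.

C < Al < Sn < K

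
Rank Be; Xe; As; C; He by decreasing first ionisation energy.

Removing the outermost electron gets harder across a period and easier down a group.
Neither a single period nor a single group — weigh both effects.
As > Be: period and group pull opposite ways; the across-period shift dominates (947 vs 900 kJ/mol).
C > As: period and group pull opposite ways; the down-group shift dominates (1086 vs 947 kJ/mol).
Xe > C: the two effects oppose for this pair; the across-period effect wins (1170 vs 1086 kJ/mol).
He > Xe: they share group 18; the group trend gives He the larger value.
Tabulated first ionization energy (kJ/mol): He 2372, Be 900, C 1086, As 947, Xe 1170.
So from highest to lowest: He > Xe > C > As > Be.

He, Xe, C, As, Be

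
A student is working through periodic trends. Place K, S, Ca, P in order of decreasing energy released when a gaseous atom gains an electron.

S, P, K, Ca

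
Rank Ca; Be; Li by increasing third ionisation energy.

IE_3 is the cost of taking one more electron from the +2 cation: Ca²⁺ is the bare [Ar] core; Be²⁺ is the bare [He] core; Li²⁺ is already 1 electron into the core.
All of these are removing an electron from a noble-gas core or deeper; the smaller core (lower principal quantum number) is held far more tightly, and within a period the higher nuclear charge binds the same core more tightly.
Tabulated IE_3 (kJ/mol): Ca 4912, Be 14849, Li 11815.
So the third ionization energies run Ca < Li < Be.

Ca, Li, Be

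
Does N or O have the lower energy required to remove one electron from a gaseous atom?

Across a period the outer electron is held more tightly (higher IE₁); down a group it sits in a higher shell, more shielded, and comes off more easily.
All lie in period 2; the across-period trend (first ionization energy increases left to right) applies, with the exception below.
Note the exception: N has a higher first ionization energy than O, contrary to the simple trend — pairing an electron in O's 2p⁴ costs repulsion energy, so O ionizes more easily than half-filled N (2p³).
Tabulated first ionization energy (kJ/mol): N 1402, O 1314.
So O has the lower energy required to remove one electron from a gaseous atom (O < N).

O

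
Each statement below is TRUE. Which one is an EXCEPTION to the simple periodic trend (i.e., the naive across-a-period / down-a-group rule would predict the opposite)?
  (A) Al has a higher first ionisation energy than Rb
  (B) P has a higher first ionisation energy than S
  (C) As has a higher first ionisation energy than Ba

(B)

The general trend: first ionisation energy increases across a period and decreases down a group.
(A) Al (period 3, group 13) vs Rb (period 5, group 1): the stated order agrees with the simple trend.
(B) P (period 3, group 15) vs S (period 3, group 16): the stated order contradicts the simple trend.
(C) As (period 4, group 15) vs Ba (period 6, group 2): the stated order agrees with the simple trend.
The exception is (B): S (3p⁴) ionizes more easily than half-filled P (3p³) because the paired 3p electron in S is pushed out by e⁻–e⁻ repulsion.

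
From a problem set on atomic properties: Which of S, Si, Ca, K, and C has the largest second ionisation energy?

Consider each +1 ion: S⁺ still has 5 valence electrons; Si⁺ still has 3 valence electrons; Ca⁺ still has 1 valence electron; K⁺ is the bare [Ar] core; C⁺ still has 3 valence electrons.
Pulling an electron out of a noble-gas core costs far more than removing a remaining valence electron, so K sits at the high end of IE_2.
Valence configurations: S⁺ [Ne]3s²3p³, Si⁺ [Ne]3s²3p¹, Ca⁺ [Ar]4s¹, C⁺ [He]2s²2p¹.
Approximate IE_2 values (kJ/mol): S 2252, Si 1577, Ca 1145, K 3052, C 2353.
Putting it together, IE_2: Ca < Si < S < C < K.

K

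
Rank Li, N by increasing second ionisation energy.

N < Li

After 1 electron has been removed, what remains? Li⁺ is the bare [He] core; N⁺ still has 4 valence electrons.
Breaking into a closed-shell core is much more expensive than removing a leftover valence electron — Li has the largest IE_2 here.
Approximate IE_2 values (kJ/mol): Li 7298, N 2856.
Putting it together, IE_2: N < Li.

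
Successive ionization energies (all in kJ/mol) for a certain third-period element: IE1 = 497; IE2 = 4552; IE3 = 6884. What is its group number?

Group 1

Look for the largest jump between consecutive ionization energies: IE2/IE1 ≈ 9.2, far larger than any earlier ratio.
That jump marks the point where a core electron is being removed. So the atom has 1 valence electron.
A main-group element with 1 valence electron is in group 1.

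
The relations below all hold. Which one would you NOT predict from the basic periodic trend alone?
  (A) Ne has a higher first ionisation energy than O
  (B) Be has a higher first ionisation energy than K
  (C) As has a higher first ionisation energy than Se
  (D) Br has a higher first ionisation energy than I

The general trend: first ionisation energy increases across a period and decreases down a group.
(A) Ne (period 2, group 18) vs O (period 2, group 16): the stated order agrees with the simple trend.
(B) Be (period 2, group 2) vs K (period 4, group 1): the stated order agrees with the simple trend.
(C) As (period 4, group 15) vs Se (period 4, group 16): the stated order contradicts the simple trend.
(D) Br (period 4, group 17) vs I (period 5, group 17): the stated order agrees with the simple trend.
The exception is (C): Se (4p⁴) ionizes more easily than half-filled As (4p³).

(C)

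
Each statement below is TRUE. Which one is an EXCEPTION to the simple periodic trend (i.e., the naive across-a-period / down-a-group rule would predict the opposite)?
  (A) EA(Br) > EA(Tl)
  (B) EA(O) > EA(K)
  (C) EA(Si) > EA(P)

(C)

The general trend: electron affinity increases across a period and decreases down a group.
(A) Br (period 4, group 17) vs Tl (period 6, group 13): the stated order agrees with the simple trend.
(B) O (period 2, group 16) vs K (period 4, group 1): the stated order agrees with the simple trend.
(C) Si (period 3, group 14) vs P (period 3, group 15): the stated order contradicts the simple trend.
The exception is (C): adding an electron to P's half-filled 3p³ is unfavourable, so Si (3p²) has the more exothermic EA.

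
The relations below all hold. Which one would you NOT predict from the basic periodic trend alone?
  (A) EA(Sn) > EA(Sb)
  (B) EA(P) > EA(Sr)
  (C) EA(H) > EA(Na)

(A)

The general trend: electron affinity increases across a period and decreases down a group.
(A) Sn (period 5, group 14) vs Sb (period 5, group 15): the stated order contradicts the simple trend.
(B) P (period 3, group 15) vs Sr (period 5, group 2): the stated order agrees with the simple trend.
(C) H (period 1, group 1) vs Na (period 3, group 1): the stated order agrees with the simple trend.
The exception is (A): adding an electron to Sb's half-filled 5p³ is unfavourable, so Sn has the more exothermic EA.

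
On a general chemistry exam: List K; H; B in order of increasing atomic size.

H < B < K

H is in period 1, group 1; B is in period 2, group 13; K is in period 4, group 1.
Moving right in a period, electrons are added to the same shell under a stronger nuclear pull, so atoms get smaller; moving down, a new shell is opened and atoms get larger.
Here both period and group differ, so the two effects have to be weighed against each other.
B > H: period and group pull opposite ways; the down-group shift dominates (85 vs 32 pm).
K > B: relative to B, both the across-period and down-group shifts push K's atomic radius up.
For reference (pm): H 32, B 85, K 196.
So from smallest to largest: H < B < K.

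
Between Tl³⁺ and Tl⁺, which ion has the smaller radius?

Tl³⁺

Both ions have Z = 81 protons, but Tl³⁺ has lost more electrons, so its remaining electrons feel a larger effective nuclear charge per electron and are pulled in more tightly.
Higher positive charge → smaller ion, so Tl⁺ > Tl³⁺.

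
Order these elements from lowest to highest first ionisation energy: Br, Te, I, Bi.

Bi, Te, I, Br

Br is in period 4, group 17; Te is in period 5, group 16; I is in period 5, group 17; Bi is in period 6, group 15.
IE₁ increases left→right with effective nuclear charge and decreases top→bottom as the valence shell moves farther out.
These span different periods and groups, so the two trends combine.
Te > Bi: both effects reinforce here, so Te is clearly the higher of the two.
I > Te: I lies to the right of Te in period 5, so the across-period effect alone puts I higher.
Br > I: they share group 17; the group trend gives Br the larger value.
For reference (kJ/mol): Br 1140, Te 869, I 1008, Bi 703.
So from lowest to highest: Bi < Te < I < Br.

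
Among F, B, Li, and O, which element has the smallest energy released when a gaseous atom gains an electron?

B

Atoms with high Z_eff and room in the valence shell (especially the halogens) have the most exothermic electron affinities.
All lie in period 2; the across-period trend (electron affinity increases left to right) applies, with the exception below.
Note the exception: Li has a higher electron affinity than B, contrary to the simple trend — B's ns²np¹ configuration gives only a small electron affinity — the sparsely filled np subshell binds an added electron weakly.
Approximate values (kJ/mol): Li 60, B 27, O 141, F 328.
The smallest energy released when a gaseous atom gains an electron among these belongs to B.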